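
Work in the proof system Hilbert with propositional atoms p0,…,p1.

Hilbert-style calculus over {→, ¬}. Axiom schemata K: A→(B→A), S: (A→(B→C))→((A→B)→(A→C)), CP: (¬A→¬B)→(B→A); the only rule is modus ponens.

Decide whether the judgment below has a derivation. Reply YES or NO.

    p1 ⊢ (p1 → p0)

Search for a countermodel by truth-table:
  v=00: Γ:[p1=F] Δ:[(p1 → p0)=T] refutes=False
  v=01: Γ:[p1=T] Δ:[(p1 → p0)=F] refutes=True  ← countermodel

Result: NO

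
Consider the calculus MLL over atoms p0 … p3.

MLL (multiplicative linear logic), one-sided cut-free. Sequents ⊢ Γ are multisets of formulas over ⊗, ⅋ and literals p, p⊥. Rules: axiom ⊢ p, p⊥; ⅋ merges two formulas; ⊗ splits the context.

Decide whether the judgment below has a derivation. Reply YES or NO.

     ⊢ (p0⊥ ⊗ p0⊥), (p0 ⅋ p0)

Derivation trace:
[⅋]  ⊢ (p0⊥ ⊗ p0⊥), (p0 ⅋ p0)
  [⊗]  ⊢ p0, p0, (p0⊥ ⊗ p0⊥)
    [Ax]  ⊢ p0, p0⊥
    [Ax]  ⊢ p0, p0⊥

Result: YES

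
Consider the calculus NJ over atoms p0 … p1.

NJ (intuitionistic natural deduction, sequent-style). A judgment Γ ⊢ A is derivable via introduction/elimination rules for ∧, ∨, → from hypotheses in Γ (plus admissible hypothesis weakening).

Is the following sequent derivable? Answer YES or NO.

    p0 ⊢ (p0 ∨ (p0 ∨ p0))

Derivation trace:
[∨I₂] p0 ⊢ (p0 ∨ (p0 ∨ p0))
  [∨I₂] p0 ⊢ (p0 ∨ p0)
    [Ax] p0 ⊢ p0

Result: YES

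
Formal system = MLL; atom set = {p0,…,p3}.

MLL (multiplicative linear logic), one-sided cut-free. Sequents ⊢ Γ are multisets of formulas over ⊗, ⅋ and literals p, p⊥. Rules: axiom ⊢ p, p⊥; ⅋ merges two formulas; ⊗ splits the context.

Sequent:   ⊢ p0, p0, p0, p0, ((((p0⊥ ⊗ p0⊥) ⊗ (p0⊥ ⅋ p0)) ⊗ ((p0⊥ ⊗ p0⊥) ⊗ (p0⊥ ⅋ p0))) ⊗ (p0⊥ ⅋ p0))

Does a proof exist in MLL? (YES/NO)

Proof tree:
[⊗]  ⊢ p0, p0, p0, p0, ((((p0⊥ ⊗ p0⊥) ⊗ (p0⊥ ⅋ p0)) ⊗ ((p0⊥ ⊗ p0⊥) ⊗ (p0⊥ ⅋ p0))) ⊗ (p0⊥ ⅋ p0))
  [⊗]  ⊢ p0, p0, p0, p0, (((p0⊥ ⊗ p0⊥) ⊗ (p0⊥ ⅋ p0)) ⊗ ((p0⊥ ⊗ p0⊥) ⊗ (p0⊥ ⅋ p0)))
    [⊗]  ⊢ p0, p0, ((p0⊥ ⊗ p0⊥) ⊗ (p0⊥ ⅋ p0))
      [⊗]  ⊢ p0, p0, (p0⊥ ⊗ p0⊥)
        [Ax]  ⊢ p0, p0⊥
        [Ax]  ⊢ p0, p0⊥
      [⅋]  ⊢ (p0⊥ ⅋ p0)
        [Ax]  ⊢ p0, p0⊥
    [⊗]  ⊢ p0, p0, ((p0⊥ ⊗ p0⊥) ⊗ (p0⊥ ⅋ p0))
      [⊗]  ⊢ p0, p0, (p0⊥ ⊗ p0⊥)
        [Ax]  ⊢ p0, p0⊥
        [Ax]  ⊢ p0, p0⊥
      [⅋]  ⊢ (p0⊥ ⅋ p0)
        [Ax]  ⊢ p0, p0⊥
  [⅋]  ⊢ (p0⊥ ⅋ p0)
    [Ax]  ⊢ p0, p0⊥

Result: YES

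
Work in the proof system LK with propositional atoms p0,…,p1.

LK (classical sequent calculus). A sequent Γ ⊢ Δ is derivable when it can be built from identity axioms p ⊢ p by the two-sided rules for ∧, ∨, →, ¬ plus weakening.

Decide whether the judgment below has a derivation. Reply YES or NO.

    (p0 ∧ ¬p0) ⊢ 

Derivation trace:
[∧L] (p0 ∧ ¬p0) ⊢ 
  [¬L] p0, ¬p0 ⊢ 
    [Ax] p0 ⊢ p0

Result: YES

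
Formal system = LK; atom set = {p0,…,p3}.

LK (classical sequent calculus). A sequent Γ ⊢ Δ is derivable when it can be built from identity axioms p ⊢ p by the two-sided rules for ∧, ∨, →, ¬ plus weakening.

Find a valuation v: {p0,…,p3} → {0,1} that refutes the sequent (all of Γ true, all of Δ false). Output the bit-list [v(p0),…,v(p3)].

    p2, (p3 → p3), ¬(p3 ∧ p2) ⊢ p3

Enumerate valuations to refute Γ ⊢ Δ:
  v=0000: Γ:[p2=F, (p3 → p3)=T, ¬(p3 ∧ p2)=T] Δ:[p3=F] refutes=False
  v=0001: Γ:[p2=F, (p3 → p3)=T, ¬(p3 ∧ p2)=T] Δ:[p3=T] refutes=False
  v=0010: Γ:[p2=T, (p3 → p3)=T, ¬(p3 ∧ p2)=T] Δ:[p3=F] refutes=True  ← countermodel

Result: [0, 0, 1, 0]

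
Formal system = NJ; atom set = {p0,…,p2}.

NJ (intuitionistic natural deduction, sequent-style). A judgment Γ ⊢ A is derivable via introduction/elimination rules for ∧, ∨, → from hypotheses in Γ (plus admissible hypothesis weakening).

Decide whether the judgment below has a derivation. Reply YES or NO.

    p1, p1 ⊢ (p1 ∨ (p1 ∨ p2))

Derivation (root first):
[∨I₂] p1, p1 ⊢ (p1 ∨ (p1 ∨ p2))
  [Wk] p1, p1 ⊢ (p1 ∨ p2)
    [∨I₁] p1 ⊢ (p1 ∨ p2)
      [Ax] p1 ⊢ p1

Result: YES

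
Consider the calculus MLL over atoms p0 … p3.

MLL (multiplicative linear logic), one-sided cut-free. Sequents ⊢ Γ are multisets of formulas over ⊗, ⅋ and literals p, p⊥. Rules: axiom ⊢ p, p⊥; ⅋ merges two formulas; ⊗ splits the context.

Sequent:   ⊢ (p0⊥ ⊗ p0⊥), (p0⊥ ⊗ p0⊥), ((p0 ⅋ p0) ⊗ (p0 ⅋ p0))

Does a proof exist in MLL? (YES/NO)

Derivation (root first):
[⊗]  ⊢ (p0⊥ ⊗ p0⊥), (p0⊥ ⊗ p0⊥), ((p0 ⅋ p0) ⊗ (p0 ⅋ p0))
  [⅋]  ⊢ (p0⊥ ⊗ p0⊥), (p0 ⅋ p0)
    [⊗]  ⊢ p0, p0, (p0⊥ ⊗ p0⊥)
      [Ax]  ⊢ p0, p0⊥
      [Ax]  ⊢ p0, p0⊥
  [⅋]  ⊢ (p0⊥ ⊗ p0⊥), (p0 ⅋ p0)
    [⊗]  ⊢ p0, p0, (p0⊥ ⊗ p0⊥)
      [Ax]  ⊢ p0, p0⊥
      [Ax]  ⊢ p0, p0⊥

Result: YES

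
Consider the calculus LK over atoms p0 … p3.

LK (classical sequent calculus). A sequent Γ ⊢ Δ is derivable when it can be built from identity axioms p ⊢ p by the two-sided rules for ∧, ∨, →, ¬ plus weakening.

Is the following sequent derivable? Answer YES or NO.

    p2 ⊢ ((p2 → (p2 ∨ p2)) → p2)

Derivation trace:
[→R] p2 ⊢ ((p2 → (p2 ∨ p2)) → p2)
  [→L] p2, (p2 → (p2 ∨ p2)) ⊢ p2
    [Ax] p2 ⊢ p2
    [∨L] (p2 ∨ p2) ⊢ p2
      [Ax] p2 ⊢ p2
      [Ax] p2 ⊢ p2

Result: YES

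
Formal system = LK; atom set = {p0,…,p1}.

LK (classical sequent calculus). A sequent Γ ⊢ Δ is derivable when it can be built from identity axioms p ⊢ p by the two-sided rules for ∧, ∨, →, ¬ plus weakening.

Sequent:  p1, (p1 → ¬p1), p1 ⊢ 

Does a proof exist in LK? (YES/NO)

Proof tree:
[WL] p1, (p1 → ¬p1), p1 ⊢ 
  [→L] p1, (p1 → ¬p1) ⊢ 
    [Ax] p1 ⊢ p1
    [¬L] p1, ¬p1 ⊢ 
      [Ax] p1 ⊢ p1

Result: YES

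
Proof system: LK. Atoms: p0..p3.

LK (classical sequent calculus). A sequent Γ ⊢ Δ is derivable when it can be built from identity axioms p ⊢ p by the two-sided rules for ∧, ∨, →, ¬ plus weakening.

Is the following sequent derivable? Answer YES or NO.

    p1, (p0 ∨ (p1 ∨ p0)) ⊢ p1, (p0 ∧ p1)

Proof tree:
[∨L] p1, (p0 ∨ (p1 ∨ p0)) ⊢ p1, (p0 ∧ p1)
  [∧R] p1, p0 ⊢ (p0 ∧ p1)
    [Ax] p0 ⊢ p0
    [Ax] p1 ⊢ p1
  [∨L] p1, (p1 ∨ p0) ⊢ p1, (p0 ∧ p1)
    [Ax] p1 ⊢ p1
    [∧R] p1, p0 ⊢ (p0 ∧ p1)
      [Ax] p0 ⊢ p0
      [Ax] p1 ⊢ p1

Result: YES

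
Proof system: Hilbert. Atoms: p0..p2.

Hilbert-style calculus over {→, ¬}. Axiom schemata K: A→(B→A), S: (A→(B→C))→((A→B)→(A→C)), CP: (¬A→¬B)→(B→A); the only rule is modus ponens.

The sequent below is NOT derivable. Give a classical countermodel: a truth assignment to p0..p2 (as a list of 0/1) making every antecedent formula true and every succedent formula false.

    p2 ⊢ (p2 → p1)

Truth-table refutation:
  v=000: Γ:[p2=F] Δ:[(p2 → p1)=T] refutes=False
  v=001: Γ:[p2=T] Δ:[(p2 → p1)=F] refutes=True  ← countermodel

Result: [0, 0, 1]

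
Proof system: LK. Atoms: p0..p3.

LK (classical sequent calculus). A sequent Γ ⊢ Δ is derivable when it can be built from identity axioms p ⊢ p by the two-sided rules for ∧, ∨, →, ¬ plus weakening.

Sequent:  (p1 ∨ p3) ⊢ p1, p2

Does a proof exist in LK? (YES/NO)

Enumerate valuations to refute Γ ⊢ Δ:
  v=0000: Γ:[(p1 ∨ p3)=F] Δ:[p1=F, p2=F] refutes=False
  v=0001: Γ:[(p1 ∨ p3)=T] Δ:[p1=F, p2=F] refutes=True  ← countermodel

Result: NO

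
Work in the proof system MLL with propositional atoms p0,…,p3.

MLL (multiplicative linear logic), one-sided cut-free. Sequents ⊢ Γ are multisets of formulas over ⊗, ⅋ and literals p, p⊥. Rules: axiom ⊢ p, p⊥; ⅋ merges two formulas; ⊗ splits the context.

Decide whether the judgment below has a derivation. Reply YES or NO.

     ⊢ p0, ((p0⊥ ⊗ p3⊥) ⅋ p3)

Derivation (root first):
[⅋]  ⊢ p0, ((p0⊥ ⊗ p3⊥) ⅋ p3)
  [⊗]  ⊢ p0, p3, (p0⊥ ⊗ p3⊥)
    [Ax]  ⊢ p0, p0⊥
    [Ax]  ⊢ p3, p3⊥

Result: YES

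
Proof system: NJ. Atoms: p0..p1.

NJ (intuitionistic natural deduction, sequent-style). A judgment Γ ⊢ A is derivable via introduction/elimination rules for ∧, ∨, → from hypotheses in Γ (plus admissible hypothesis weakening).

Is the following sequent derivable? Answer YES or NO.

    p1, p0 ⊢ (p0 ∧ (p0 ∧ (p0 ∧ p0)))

Proof tree:
[∧I] p1, p0 ⊢ (p0 ∧ (p0 ∧ (p0 ∧ p0)))
  [Wk] p0, p1, p1 ⊢ p0
    [Wk] p0, p1 ⊢ p0
      [Ax] p0 ⊢ p0
  [∧I] p1, p0 ⊢ (p0 ∧ (p0 ∧ p0))
    [Wk] p0, p1 ⊢ p0
      [Ax] p0 ⊢ p0
    [∧I] p0 ⊢ (p0 ∧ p0)
      [Ax] p0 ⊢ p0
      [Ax] p0 ⊢ p0

Result: YES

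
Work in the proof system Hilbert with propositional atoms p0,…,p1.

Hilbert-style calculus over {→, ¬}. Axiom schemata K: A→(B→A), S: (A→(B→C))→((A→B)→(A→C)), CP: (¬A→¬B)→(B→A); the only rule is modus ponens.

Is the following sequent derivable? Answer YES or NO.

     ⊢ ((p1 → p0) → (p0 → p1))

Enumerate valuations to refute Γ ⊢ Δ:
  v=00: Γ:[] Δ:[((p1 → p0) → (p0 → p1))=T] refutes=False
  v=01: Γ:[] Δ:[((p1 → p0) → (p0 → p1))=T] refutes=False
  v=10: Γ:[] Δ:[((p1 → p0) → (p0 → p1))=F] refutes=True  ← countermodel

Result: NO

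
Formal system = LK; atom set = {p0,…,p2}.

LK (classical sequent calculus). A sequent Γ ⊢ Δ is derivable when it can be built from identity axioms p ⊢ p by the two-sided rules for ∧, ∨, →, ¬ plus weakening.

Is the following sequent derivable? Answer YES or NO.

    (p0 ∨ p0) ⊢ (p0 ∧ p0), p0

Derivation (root first):
[∨L] (p0 ∨ p0) ⊢ (p0 ∧ p0), p0
  [∧R] p0 ⊢ (p0 ∧ p0)
    [Ax] p0 ⊢ p0
    [Ax] p0 ⊢ p0
  [Ax] p0 ⊢ p0

Result: YES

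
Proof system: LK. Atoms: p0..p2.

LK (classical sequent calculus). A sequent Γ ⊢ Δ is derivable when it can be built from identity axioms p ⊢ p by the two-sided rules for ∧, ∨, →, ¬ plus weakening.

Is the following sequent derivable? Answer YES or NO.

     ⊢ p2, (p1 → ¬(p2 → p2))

Truth-table refutation:
  v=000: Γ:[] Δ:[p2=F, (p1 → ¬(p2 → p2))=T] refutes=False
  v=001: Γ:[] Δ:[p2=T, (p1 → ¬(p2 → p2))=T] refutes=False
  v=010: Γ:[] Δ:[p2=F, (p1 → ¬(p2 → p2))=F] refutes=True  ← countermodel

Result: NO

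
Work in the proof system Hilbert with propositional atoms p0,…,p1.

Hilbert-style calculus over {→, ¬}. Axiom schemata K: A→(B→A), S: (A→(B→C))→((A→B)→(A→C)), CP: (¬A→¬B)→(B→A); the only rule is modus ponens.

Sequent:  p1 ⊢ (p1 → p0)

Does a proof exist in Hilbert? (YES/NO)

Truth-table refutation:
  v=00: Γ:[p1=F] Δ:[(p1 → p0)=T] refutes=False
  v=01: Γ:[p1=T] Δ:[(p1 → p0)=F] refutes=True  ← countermodel

Result: NO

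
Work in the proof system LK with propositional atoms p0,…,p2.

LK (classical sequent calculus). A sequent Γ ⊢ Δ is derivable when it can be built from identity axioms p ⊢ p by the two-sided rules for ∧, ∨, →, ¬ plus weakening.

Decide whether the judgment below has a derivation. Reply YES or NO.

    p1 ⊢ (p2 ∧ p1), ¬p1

Truth-table refutation:
  v=000: Γ:[p1=F] Δ:[(p2 ∧ p1)=F, ¬p1=T] refutes=False
  v=001: Γ:[p1=F] Δ:[(p2 ∧ p1)=F, ¬p1=T] refutes=False
  v=010: Γ:[p1=T] Δ:[(p2 ∧ p1)=F, ¬p1=F] refutes=True  ← countermodel

Result: NO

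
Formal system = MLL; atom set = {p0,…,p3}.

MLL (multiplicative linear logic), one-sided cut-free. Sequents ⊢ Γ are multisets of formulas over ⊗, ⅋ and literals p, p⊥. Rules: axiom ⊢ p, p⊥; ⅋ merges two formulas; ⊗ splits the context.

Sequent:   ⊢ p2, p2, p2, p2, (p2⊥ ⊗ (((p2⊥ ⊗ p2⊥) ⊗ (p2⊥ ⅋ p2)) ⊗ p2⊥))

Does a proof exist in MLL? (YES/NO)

Proof tree:
[⊗]  ⊢ p2, p2, p2, p2, (p2⊥ ⊗ (((p2⊥ ⊗ p2⊥) ⊗ (p2⊥ ⅋ p2)) ⊗ p2⊥))
  [Ax]  ⊢ p2, p2⊥
  [⊗]  ⊢ p2, p2, p2, (((p2⊥ ⊗ p2⊥) ⊗ (p2⊥ ⅋ p2)) ⊗ p2⊥)
    [⊗]  ⊢ p2, p2, ((p2⊥ ⊗ p2⊥) ⊗ (p2⊥ ⅋ p2))
      [⊗]  ⊢ p2, p2, (p2⊥ ⊗ p2⊥)
        [Ax]  ⊢ p2, p2⊥
        [Ax]  ⊢ p2, p2⊥
      [⅋]  ⊢ (p2⊥ ⅋ p2)
        [Ax]  ⊢ p2, p2⊥
    [Ax]  ⊢ p2, p2⊥

Result: YES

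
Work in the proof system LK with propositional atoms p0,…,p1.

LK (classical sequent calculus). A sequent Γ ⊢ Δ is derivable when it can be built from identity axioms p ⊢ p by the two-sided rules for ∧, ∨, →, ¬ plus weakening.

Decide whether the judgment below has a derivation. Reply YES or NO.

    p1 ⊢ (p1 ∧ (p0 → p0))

Derivation (root first):
[∧R] p1 ⊢ (p1 ∧ (p0 → p0))
  [Ax] p1 ⊢ p1
  [→R]  ⊢ (p0 → p0)
    [Ax] p0 ⊢ p0

Result: YES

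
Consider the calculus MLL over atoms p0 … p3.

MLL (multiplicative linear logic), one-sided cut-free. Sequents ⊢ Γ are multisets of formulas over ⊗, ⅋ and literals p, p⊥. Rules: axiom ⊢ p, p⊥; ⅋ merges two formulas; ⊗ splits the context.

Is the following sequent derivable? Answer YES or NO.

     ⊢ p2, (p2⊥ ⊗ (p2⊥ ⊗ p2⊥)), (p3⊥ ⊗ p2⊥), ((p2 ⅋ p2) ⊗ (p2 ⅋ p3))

Proof tree:
[⊗]  ⊢ p2, (p2⊥ ⊗ (p2⊥ ⊗ p2⊥)), (p3⊥ ⊗ p2⊥), ((p2 ⅋ p2) ⊗ (p2 ⅋ p3))
  [⅋]  ⊢ p2, (p2⊥ ⊗ (p2⊥ ⊗ p2⊥)), (p2 ⅋ p2)
    [⊗]  ⊢ p2, p2, p2, (p2⊥ ⊗ (p2⊥ ⊗ p2⊥))
      [Ax]  ⊢ p2, p2⊥
      [⊗]  ⊢ p2, p2, (p2⊥ ⊗ p2⊥)
        [Ax]  ⊢ p2, p2⊥
        [Ax]  ⊢ p2, p2⊥
  [⅋]  ⊢ (p3⊥ ⊗ p2⊥), (p2 ⅋ p3)
    [⊗]  ⊢ p3, p2, (p3⊥ ⊗ p2⊥)
      [Ax]  ⊢ p3, p3⊥
      [Ax]  ⊢ p2, p2⊥

Result: YES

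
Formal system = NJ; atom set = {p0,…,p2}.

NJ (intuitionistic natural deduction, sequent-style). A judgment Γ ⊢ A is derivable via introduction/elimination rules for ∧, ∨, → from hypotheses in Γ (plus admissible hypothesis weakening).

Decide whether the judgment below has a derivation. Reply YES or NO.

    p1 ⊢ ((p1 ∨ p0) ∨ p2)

Derivation trace:
[∨I₁] p1 ⊢ ((p1 ∨ p0) ∨ p2)
  [∨I₁] p1 ⊢ (p1 ∨ p0)
    [Ax] p1 ⊢ p1

Result: YES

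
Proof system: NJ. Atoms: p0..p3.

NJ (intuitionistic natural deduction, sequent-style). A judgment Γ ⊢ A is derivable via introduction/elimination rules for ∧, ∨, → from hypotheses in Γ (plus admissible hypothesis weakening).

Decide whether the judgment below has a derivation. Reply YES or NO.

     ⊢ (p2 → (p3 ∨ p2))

Derivation trace:
[→I]  ⊢ (p2 → (p3 ∨ p2))
  [∨I₂] p2 ⊢ (p3 ∨ p2)
    [Ax] p2 ⊢ p2

Result: YES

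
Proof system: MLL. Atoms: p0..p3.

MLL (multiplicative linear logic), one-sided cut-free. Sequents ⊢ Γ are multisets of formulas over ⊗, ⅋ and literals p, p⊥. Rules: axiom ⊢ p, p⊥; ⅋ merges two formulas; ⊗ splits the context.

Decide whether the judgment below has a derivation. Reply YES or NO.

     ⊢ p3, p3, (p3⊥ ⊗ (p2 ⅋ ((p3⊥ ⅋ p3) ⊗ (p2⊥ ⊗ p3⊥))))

Proof tree:
[⊗]  ⊢ p3, p3, (p3⊥ ⊗ (p2 ⅋ ((p3⊥ ⅋ p3) ⊗ (p2⊥ ⊗ p3⊥))))
  [Ax]  ⊢ p3, p3⊥
  [⅋]  ⊢ p3, (p2 ⅋ ((p3⊥ ⅋ p3) ⊗ (p2⊥ ⊗ p3⊥)))
    [⊗]  ⊢ p2, p3, ((p3⊥ ⅋ p3) ⊗ (p2⊥ ⊗ p3⊥))
      [⅋]  ⊢ (p3⊥ ⅋ p3)
        [Ax]  ⊢ p3, p3⊥
      [⊗]  ⊢ p2, p3, (p2⊥ ⊗ p3⊥)
        [Ax]  ⊢ p2, p2⊥
        [Ax]  ⊢ p3, p3⊥

Result: YES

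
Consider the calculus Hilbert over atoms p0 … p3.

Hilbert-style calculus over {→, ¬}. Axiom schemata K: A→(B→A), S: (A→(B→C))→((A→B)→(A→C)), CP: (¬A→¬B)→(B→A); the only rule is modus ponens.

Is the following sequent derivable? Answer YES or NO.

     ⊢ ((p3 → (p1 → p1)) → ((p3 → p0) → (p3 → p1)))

Enumerate valuations to refute Γ ⊢ Δ:
  v=0000: Γ:[] Δ:[((p3 → (p1 → p1)) → ((p3 → p0) → (p3 → p1)))=T] refutes=False
  v=0001: Γ:[] Δ:[((p3 → (p1 → p1)) → ((p3 → p0) → (p3 → p1)))=T] refutes=False
  v=0010: Γ:[] Δ:[((p3 → (p1 → p1)) → ((p3 → p0) → (p3 → p1)))=T] refutes=False
  v=0011: Γ:[] Δ:[((p3 → (p1 → p1)) → ((p3 → p0) → (p3 → p1)))=T] refutes=False
  v=0100: Γ:[] Δ:[((p3 → (p1 → p1)) → ((p3 → p0) → (p3 → p1)))=T] refutes=False
  v=0101: Γ:[] Δ:[((p3 → (p1 → p1)) → ((p3 → p0) → (p3 → p1)))=T] refutes=False
  v=0110: Γ:[] Δ:[((p3 → (p1 → p1)) → ((p3 → p0) → (p3 → p1)))=T] refutes=False
  v=0111: Γ:[] Δ:[((p3 → (p1 → p1)) → ((p3 → p0) → (p3 → p1)))=T] refutes=False
  v=1000: Γ:[] Δ:[((p3 → (p1 → p1)) → ((p3 → p0) → (p3 → p1)))=T] refutes=False
  v=1001: Γ:[] Δ:[((p3 → (p1 → p1)) → ((p3 → p0) → (p3 → p1)))=F] refutes=True  ← countermodel

Result: NO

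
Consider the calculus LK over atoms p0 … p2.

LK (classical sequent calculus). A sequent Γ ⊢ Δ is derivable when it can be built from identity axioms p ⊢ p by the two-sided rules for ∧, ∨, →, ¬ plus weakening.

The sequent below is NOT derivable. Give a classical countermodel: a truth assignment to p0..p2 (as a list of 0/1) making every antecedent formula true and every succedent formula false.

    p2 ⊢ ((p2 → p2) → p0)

Enumerate valuations to refute Γ ⊢ Δ:
  v=000: Γ:[p2=F] Δ:[((p2 → p2) → p0)=F] refutes=False
  v=001: Γ:[p2=T] Δ:[((p2 → p2) → p0)=F] refutes=True  ← countermodel

Result: [0, 0, 1]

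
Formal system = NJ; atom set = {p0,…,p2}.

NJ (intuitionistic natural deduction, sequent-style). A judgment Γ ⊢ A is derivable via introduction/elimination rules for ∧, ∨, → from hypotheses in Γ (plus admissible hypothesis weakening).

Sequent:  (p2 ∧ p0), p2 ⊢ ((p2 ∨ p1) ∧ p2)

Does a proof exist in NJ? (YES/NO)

Derivation (root first):
[∧I] (p2 ∧ p0), p2 ⊢ ((p2 ∨ p1) ∧ p2)
  [∨I₁] p2, (p2 ∧ p0) ⊢ (p2 ∨ p1)
    [Wk] p2, (p2 ∧ p0) ⊢ p2
      [Ax] p2 ⊢ p2
  [Wk] p2, (p2 ∧ p0) ⊢ p2
    [Ax] p2 ⊢ p2

Result: YES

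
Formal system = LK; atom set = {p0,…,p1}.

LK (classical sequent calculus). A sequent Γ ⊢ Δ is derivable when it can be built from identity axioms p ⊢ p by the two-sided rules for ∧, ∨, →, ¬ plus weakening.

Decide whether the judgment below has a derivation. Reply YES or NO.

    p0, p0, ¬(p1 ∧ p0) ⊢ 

Truth-table refutation:
  v=00: Γ:[p0=F, p0=F, ¬(p1 ∧ p0)=T] Δ:[] refutes=False
  v=01: Γ:[p0=F, p0=F, ¬(p1 ∧ p0)=T] Δ:[] refutes=False
  v=10: Γ:[p0=T, p0=T, ¬(p1 ∧ p0)=T] Δ:[] refutes=True  ← countermodel

Result: NO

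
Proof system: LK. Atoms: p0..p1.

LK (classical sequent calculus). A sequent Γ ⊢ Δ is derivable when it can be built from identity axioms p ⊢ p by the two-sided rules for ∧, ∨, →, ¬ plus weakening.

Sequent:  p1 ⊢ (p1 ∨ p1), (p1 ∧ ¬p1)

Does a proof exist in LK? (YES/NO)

Derivation (root first):
[∧R] p1 ⊢ (p1 ∨ p1), (p1 ∧ ¬p1)
  [WL] p1, p1 ⊢ p1
    [Ax] p1 ⊢ p1
  [¬R]  ⊢ (p1 ∨ p1), ¬p1
    [∨R] p1 ⊢ (p1 ∨ p1)
      [WR] p1 ⊢ p1, p1
        [Ax] p1 ⊢ p1

Result: YES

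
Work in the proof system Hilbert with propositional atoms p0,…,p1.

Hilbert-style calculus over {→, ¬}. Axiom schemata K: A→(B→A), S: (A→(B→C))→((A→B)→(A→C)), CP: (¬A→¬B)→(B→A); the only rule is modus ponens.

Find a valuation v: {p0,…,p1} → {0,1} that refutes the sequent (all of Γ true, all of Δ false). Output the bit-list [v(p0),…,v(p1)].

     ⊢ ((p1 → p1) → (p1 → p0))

Search for a countermodel by truth-table:
  v=00: Γ:[] Δ:[((p1 → p1) → (p1 → p0))=T] refutes=False
  v=01: Γ:[] Δ:[((p1 → p1) → (p1 → p0))=F] refutes=True  ← countermodel

Result: [0, 1]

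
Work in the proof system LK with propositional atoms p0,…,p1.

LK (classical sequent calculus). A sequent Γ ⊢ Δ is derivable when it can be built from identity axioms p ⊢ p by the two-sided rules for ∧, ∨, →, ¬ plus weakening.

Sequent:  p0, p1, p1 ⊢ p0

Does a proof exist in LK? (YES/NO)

Derivation (root first):
[WL] p0, p1, p1 ⊢ p0
  [WL] p0, p1 ⊢ p0
    [Ax] p0 ⊢ p0

Result: YES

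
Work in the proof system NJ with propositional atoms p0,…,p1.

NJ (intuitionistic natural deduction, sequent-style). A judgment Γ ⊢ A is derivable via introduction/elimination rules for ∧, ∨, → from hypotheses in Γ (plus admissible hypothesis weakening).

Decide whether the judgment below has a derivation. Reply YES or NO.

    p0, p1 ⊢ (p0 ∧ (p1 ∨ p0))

Derivation (root first):
[Wk] p0, p1 ⊢ (p0 ∧ (p1 ∨ p0))
  [∧I] p0 ⊢ (p0 ∧ (p1 ∨ p0))
    [Ax] p0 ⊢ p0
    [∨I₂] p0 ⊢ (p1 ∨ p0)
      [Ax] p0 ⊢ p0

Result: YES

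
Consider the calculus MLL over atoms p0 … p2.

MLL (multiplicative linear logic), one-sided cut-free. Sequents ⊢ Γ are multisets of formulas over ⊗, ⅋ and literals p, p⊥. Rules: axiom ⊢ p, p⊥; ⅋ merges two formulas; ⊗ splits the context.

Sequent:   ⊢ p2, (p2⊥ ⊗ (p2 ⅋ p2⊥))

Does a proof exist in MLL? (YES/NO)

Derivation trace:
[⊗]  ⊢ p2, (p2⊥ ⊗ (p2 ⅋ p2⊥))
  [Ax]  ⊢ p2, p2⊥
  [⅋]  ⊢ (p2 ⅋ p2⊥)
    [Ax]  ⊢ p2, p2⊥

Result: YES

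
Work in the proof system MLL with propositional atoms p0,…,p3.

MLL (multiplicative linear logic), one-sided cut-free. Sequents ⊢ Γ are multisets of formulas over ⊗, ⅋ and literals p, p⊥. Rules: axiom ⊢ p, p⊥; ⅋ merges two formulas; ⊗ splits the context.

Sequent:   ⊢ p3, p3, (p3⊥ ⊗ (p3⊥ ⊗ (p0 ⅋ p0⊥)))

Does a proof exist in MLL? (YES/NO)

Derivation trace:
[⊗]  ⊢ p3, p3, (p3⊥ ⊗ (p3⊥ ⊗ (p0 ⅋ p0⊥)))
  [Ax]  ⊢ p3, p3⊥
  [⊗]  ⊢ p3, (p3⊥ ⊗ (p0 ⅋ p0⊥))
    [Ax]  ⊢ p3, p3⊥
    [⅋]  ⊢ (p0 ⅋ p0⊥)
      [Ax]  ⊢ p0, p0⊥

Result: YES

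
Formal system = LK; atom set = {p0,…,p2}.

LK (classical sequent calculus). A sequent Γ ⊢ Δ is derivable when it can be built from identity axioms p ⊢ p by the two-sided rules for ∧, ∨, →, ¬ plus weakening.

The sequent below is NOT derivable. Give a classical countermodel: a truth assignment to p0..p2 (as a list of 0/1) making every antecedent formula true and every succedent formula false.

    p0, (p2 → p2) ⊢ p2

Truth-table refutation:
  v=000: Γ:[p0=F, (p2 → p2)=T] Δ:[p2=F] refutes=False
  v=001: Γ:[p0=F, (p2 → p2)=T] Δ:[p2=T] refutes=False
  v=010: Γ:[p0=F, (p2 → p2)=T] Δ:[p2=F] refutes=False
  v=011: Γ:[p0=F, (p2 → p2)=T] Δ:[p2=T] refutes=False
  v=100: Γ:[p0=T, (p2 → p2)=T] Δ:[p2=F] refutes=True  ← countermodel

Result: [1, 0, 0]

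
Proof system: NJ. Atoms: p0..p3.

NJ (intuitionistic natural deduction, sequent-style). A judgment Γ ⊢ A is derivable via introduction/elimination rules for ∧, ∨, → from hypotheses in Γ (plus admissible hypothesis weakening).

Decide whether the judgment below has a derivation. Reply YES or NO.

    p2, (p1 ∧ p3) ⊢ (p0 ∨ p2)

Derivation trace:
[∨I₂] p2, (p1 ∧ p3) ⊢ (p0 ∨ p2)
  [Wk] p2, (p1 ∧ p3) ⊢ p2
    [Ax] p2 ⊢ p2

Result: YES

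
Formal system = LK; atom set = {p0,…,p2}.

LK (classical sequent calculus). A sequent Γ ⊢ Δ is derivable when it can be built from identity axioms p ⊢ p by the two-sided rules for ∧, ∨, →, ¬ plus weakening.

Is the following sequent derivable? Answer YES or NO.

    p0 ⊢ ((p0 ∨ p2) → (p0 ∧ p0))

Proof tree:
[→R] p0 ⊢ ((p0 ∨ p2) → (p0 ∧ p0))
  [∧R] (p0 ∨ p2), p0 ⊢ (p0 ∧ p0)
    [∨L] p0, (p0 ∨ p2) ⊢ p0
      [Ax] p0 ⊢ p0
      [WL] p0, p2 ⊢ p0
        [Ax] p0 ⊢ p0
    [Ax] p0 ⊢ p0

Result: YES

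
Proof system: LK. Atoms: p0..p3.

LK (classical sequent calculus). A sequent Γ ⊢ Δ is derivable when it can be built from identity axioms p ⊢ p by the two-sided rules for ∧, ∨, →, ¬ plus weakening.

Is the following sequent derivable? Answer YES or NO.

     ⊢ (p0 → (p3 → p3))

Derivation (root first):
[→R]  ⊢ (p0 → (p3 → p3))
  [WL] p0 ⊢ (p3 → p3)
    [→R]  ⊢ (p3 → p3)
      [Ax] p3 ⊢ p3

Result: YES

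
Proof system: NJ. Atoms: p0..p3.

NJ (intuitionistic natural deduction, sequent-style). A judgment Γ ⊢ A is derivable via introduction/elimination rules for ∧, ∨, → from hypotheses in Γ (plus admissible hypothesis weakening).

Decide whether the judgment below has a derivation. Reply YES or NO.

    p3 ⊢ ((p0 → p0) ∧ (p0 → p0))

Proof tree:
[∧I] p3 ⊢ ((p0 → p0) ∧ (p0 → p0))
  [→I] p3 ⊢ (p0 → p0)
    [Wk] p0, p3 ⊢ p0
      [Ax] p0 ⊢ p0
  [→I] p3 ⊢ (p0 → p0)
    [Wk] p0, p3 ⊢ p0
      [Ax] p0 ⊢ p0

Result: YES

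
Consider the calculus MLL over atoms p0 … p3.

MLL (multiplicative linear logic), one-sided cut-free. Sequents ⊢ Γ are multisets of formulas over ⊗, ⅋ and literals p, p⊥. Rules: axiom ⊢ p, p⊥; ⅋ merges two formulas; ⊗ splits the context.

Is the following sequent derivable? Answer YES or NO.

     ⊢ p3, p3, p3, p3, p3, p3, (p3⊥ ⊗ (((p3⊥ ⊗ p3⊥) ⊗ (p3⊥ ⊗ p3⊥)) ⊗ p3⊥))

Derivation trace:
[⊗]  ⊢ p3, p3, p3, p3, p3, p3, (p3⊥ ⊗ (((p3⊥ ⊗ p3⊥) ⊗ (p3⊥ ⊗ p3⊥)) ⊗ p3⊥))
  [Ax]  ⊢ p3, p3⊥
  [⊗]  ⊢ p3, p3, p3, p3, p3, (((p3⊥ ⊗ p3⊥) ⊗ (p3⊥ ⊗ p3⊥)) ⊗ p3⊥)
    [⊗]  ⊢ p3, p3, p3, p3, ((p3⊥ ⊗ p3⊥) ⊗ (p3⊥ ⊗ p3⊥))
      [⊗]  ⊢ p3, p3, (p3⊥ ⊗ p3⊥)
        [Ax]  ⊢ p3, p3⊥
        [Ax]  ⊢ p3, p3⊥
      [⊗]  ⊢ p3, p3, (p3⊥ ⊗ p3⊥)
        [Ax]  ⊢ p3, p3⊥
        [Ax]  ⊢ p3, p3⊥
    [Ax]  ⊢ p3, p3⊥

Result: YES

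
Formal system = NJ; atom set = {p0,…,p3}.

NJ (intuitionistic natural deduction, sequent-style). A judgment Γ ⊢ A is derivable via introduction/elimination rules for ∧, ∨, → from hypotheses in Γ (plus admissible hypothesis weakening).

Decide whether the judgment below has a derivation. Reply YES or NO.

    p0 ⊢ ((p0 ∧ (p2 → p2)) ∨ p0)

Derivation trace:
[∨I₁] p0 ⊢ ((p0 ∧ (p2 → p2)) ∨ p0)
  [∧I] p0 ⊢ (p0 ∧ (p2 → p2))
    [Ax] p0 ⊢ p0
    [→I]  ⊢ (p2 → p2)
      [Ax] p2 ⊢ p2

Result: YES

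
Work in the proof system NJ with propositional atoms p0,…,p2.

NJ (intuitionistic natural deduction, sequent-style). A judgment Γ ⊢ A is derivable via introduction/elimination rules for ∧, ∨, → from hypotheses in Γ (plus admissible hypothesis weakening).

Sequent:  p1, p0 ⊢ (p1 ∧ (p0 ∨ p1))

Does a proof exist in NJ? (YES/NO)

Proof tree:
[∧I] p1, p0 ⊢ (p1 ∧ (p0 ∨ p1))
  [Ax] p1 ⊢ p1
  [∨I₁] p0 ⊢ (p0 ∨ p1)
    [Ax] p0 ⊢ p0

Result: YES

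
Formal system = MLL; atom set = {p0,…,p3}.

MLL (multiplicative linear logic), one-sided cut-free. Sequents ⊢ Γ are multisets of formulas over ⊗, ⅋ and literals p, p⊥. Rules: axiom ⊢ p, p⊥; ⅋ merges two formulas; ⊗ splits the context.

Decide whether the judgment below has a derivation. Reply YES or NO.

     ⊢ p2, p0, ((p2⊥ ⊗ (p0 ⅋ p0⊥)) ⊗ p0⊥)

Proof tree:
[⊗]  ⊢ p2, p0, ((p2⊥ ⊗ (p0 ⅋ p0⊥)) ⊗ p0⊥)
  [⊗]  ⊢ p2, (p2⊥ ⊗ (p0 ⅋ p0⊥))
    [Ax]  ⊢ p2, p2⊥
    [⅋]  ⊢ (p0 ⅋ p0⊥)
      [Ax]  ⊢ p0, p0⊥
  [Ax]  ⊢ p0, p0⊥

Result: YES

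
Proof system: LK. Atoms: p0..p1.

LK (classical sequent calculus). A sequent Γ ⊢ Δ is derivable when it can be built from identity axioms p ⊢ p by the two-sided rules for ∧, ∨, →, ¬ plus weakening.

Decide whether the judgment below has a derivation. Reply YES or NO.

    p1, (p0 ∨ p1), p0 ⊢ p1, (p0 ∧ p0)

Proof tree:
[∧R] p1, (p0 ∨ p1), p0 ⊢ p1, (p0 ∧ p0)
  [∨L] p1, (p0 ∨ p1) ⊢ p1, p0
    [WL] p1, p0 ⊢ p1, p0
      [WR] p1 ⊢ p1, p0
        [Ax] p1 ⊢ p1
    [Ax] p1 ⊢ p1
  [WL] p1, p0 ⊢ p1, p0
    [WR] p1 ⊢ p1, p0
      [Ax] p1 ⊢ p1

Result: YES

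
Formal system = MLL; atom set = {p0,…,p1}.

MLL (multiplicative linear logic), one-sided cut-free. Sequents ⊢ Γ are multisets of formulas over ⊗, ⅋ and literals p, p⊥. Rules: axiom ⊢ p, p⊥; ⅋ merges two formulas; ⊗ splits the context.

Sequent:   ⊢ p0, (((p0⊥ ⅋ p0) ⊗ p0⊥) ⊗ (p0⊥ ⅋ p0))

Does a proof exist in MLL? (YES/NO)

Derivation trace:
[⊗]  ⊢ p0, (((p0⊥ ⅋ p0) ⊗ p0⊥) ⊗ (p0⊥ ⅋ p0))
  [⊗]  ⊢ p0, ((p0⊥ ⅋ p0) ⊗ p0⊥)
    [⅋]  ⊢ (p0⊥ ⅋ p0)
      [Ax]  ⊢ p0, p0⊥
    [Ax]  ⊢ p0, p0⊥
  [⅋]  ⊢ (p0⊥ ⅋ p0)
    [Ax]  ⊢ p0, p0⊥

Result: YES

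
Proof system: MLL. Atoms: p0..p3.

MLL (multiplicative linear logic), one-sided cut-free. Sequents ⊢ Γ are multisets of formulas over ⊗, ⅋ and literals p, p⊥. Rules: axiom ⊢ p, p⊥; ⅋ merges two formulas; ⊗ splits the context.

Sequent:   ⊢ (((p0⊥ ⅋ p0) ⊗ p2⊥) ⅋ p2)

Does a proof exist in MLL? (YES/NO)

Derivation (root first):
[⅋]  ⊢ (((p0⊥ ⅋ p0) ⊗ p2⊥) ⅋ p2)
  [⊗]  ⊢ p2, ((p0⊥ ⅋ p0) ⊗ p2⊥)
    [⅋]  ⊢ (p0⊥ ⅋ p0)
      [Ax]  ⊢ p0, p0⊥
    [Ax]  ⊢ p2, p2⊥

Result: YES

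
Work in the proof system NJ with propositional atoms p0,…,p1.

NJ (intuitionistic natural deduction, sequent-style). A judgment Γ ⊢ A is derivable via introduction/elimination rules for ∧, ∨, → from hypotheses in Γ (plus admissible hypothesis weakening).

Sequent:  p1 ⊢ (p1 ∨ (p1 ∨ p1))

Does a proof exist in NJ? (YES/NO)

Proof tree:
[∨I₂] p1 ⊢ (p1 ∨ (p1 ∨ p1))
  [∨I₂] p1 ⊢ (p1 ∨ p1)
    [Ax] p1 ⊢ p1

Result: YES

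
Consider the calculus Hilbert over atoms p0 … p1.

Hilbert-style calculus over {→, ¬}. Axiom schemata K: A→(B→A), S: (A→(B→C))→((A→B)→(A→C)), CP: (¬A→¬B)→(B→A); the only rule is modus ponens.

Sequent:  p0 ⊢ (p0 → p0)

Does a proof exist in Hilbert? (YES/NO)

Derivation (root first):
[MP] p0 ⊢ (p0 → p0)
  [K]  ⊢ (p0 → (p0 → p0))
  [MP] p0 ⊢ p0
    [MP] p0 ⊢ (p0 → p0)
      [K]  ⊢ (p0 → (p0 → p0))
      [Hyp] p0 ⊢ p0
    [Hyp] p0 ⊢ p0

Result: YES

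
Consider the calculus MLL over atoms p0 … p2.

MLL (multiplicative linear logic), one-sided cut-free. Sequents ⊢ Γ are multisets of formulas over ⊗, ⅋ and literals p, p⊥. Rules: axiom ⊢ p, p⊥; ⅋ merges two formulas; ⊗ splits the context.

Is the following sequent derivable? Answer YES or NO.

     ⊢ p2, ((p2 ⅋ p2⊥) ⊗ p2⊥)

Derivation (root first):
[⊗]  ⊢ p2, ((p2 ⅋ p2⊥) ⊗ p2⊥)
  [⅋]  ⊢ (p2 ⅋ p2⊥)
    [Ax]  ⊢ p2, p2⊥
  [Ax]  ⊢ p2, p2⊥

Result: YES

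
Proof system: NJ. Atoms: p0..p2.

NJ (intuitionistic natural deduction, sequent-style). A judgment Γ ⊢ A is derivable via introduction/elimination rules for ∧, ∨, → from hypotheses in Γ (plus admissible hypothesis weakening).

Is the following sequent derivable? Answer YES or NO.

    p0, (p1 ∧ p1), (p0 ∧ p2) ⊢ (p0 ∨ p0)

Proof tree:
[Wk] p0, (p1 ∧ p1), (p0 ∧ p2) ⊢ (p0 ∨ p0)
  [Wk] p0, (p1 ∧ p1) ⊢ (p0 ∨ p0)
    [∨I₁] p0 ⊢ (p0 ∨ p0)
      [Ax] p0 ⊢ p0

Result: YES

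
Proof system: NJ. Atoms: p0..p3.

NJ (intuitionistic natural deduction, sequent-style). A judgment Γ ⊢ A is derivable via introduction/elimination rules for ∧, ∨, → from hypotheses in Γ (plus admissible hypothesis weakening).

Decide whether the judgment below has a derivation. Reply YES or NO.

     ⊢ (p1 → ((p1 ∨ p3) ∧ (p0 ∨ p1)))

Proof tree:
[→I]  ⊢ (p1 → ((p1 ∨ p3) ∧ (p0 ∨ p1)))
  [∧I] p1 ⊢ ((p1 ∨ p3) ∧ (p0 ∨ p1))
    [∨I₁] p1 ⊢ (p1 ∨ p3)
      [Ax] p1 ⊢ p1
    [∨I₂] p1 ⊢ (p0 ∨ p1)
      [Ax] p1 ⊢ p1

Result: YES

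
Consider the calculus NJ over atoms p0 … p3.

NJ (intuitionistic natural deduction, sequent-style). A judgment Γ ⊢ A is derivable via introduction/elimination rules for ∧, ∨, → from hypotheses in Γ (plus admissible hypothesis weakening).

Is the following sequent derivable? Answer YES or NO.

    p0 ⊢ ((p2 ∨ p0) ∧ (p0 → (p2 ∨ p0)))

Derivation trace:
[∧I] p0 ⊢ ((p2 ∨ p0) ∧ (p0 → (p2 ∨ p0)))
  [∨I₂] p0 ⊢ (p2 ∨ p0)
    [Ax] p0 ⊢ p0
  [→I]  ⊢ (p0 → (p2 ∨ p0))
    [∨I₂] p0 ⊢ (p2 ∨ p0)
      [Ax] p0 ⊢ p0

Result: YES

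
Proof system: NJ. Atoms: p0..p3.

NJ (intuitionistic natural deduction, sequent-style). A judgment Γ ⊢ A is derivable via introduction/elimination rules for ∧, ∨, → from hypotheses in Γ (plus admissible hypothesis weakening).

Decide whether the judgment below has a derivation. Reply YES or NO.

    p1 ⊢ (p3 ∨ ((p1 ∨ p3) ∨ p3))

Derivation trace:
[∨I₂] p1 ⊢ (p3 ∨ ((p1 ∨ p3) ∨ p3))
  [∨I₁] p1 ⊢ ((p1 ∨ p3) ∨ p3)
    [∨I₁] p1 ⊢ (p1 ∨ p3)
      [Ax] p1 ⊢ p1

Result: YES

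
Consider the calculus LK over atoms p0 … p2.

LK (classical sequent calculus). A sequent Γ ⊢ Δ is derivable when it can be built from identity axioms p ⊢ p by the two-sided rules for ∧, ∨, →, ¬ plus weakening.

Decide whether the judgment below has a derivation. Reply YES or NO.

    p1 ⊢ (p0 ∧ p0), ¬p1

Truth-table refutation:
  v=000: Γ:[p1=F] Δ:[(p0 ∧ p0)=F, ¬p1=T] refutes=False
  v=001: Γ:[p1=F] Δ:[(p0 ∧ p0)=F, ¬p1=T] refutes=False
  v=010: Γ:[p1=T] Δ:[(p0 ∧ p0)=F, ¬p1=F] refutes=True  ← countermodel

Result: NO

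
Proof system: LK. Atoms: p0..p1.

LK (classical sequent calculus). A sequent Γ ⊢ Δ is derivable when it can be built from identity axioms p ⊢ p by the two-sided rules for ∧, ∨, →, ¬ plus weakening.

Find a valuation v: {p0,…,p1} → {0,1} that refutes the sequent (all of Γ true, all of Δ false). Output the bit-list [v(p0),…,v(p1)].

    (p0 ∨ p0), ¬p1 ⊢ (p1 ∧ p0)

Truth-table refutation:
  v=00: Γ:[(p0 ∨ p0)=F, ¬p1=T] Δ:[(p1 ∧ p0)=F] refutes=False
  v=01: Γ:[(p0 ∨ p0)=F, ¬p1=F] Δ:[(p1 ∧ p0)=F] refutes=False
  v=10: Γ:[(p0 ∨ p0)=T, ¬p1=T] Δ:[(p1 ∧ p0)=F] refutes=True  ← countermodel

Result: [1, 0]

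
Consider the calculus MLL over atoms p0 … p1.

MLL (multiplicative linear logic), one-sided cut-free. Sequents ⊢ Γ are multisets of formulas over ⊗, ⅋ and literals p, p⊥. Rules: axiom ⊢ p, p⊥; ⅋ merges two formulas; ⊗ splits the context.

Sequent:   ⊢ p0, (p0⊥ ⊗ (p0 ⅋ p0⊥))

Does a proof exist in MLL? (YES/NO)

Derivation (root first):
[⊗]  ⊢ p0, (p0⊥ ⊗ (p0 ⅋ p0⊥))
  [Ax]  ⊢ p0, p0⊥
  [⅋]  ⊢ (p0 ⅋ p0⊥)
    [Ax]  ⊢ p0, p0⊥

Result: YES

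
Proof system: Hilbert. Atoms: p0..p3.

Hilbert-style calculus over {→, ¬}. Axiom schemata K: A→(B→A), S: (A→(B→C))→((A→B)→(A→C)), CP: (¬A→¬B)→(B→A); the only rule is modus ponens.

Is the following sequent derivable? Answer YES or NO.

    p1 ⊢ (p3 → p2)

Truth-table refutation:
  v=0000: Γ:[p1=F] Δ:[(p3 → p2)=T] refutes=False
  v=0001: Γ:[p1=F] Δ:[(p3 → p2)=F] refutes=False
  v=0010: Γ:[p1=F] Δ:[(p3 → p2)=T] refutes=False
  v=0011: Γ:[p1=F] Δ:[(p3 → p2)=T] refutes=False
  v=0100: Γ:[p1=T] Δ:[(p3 → p2)=T] refutes=False
  v=0101: Γ:[p1=T] Δ:[(p3 → p2)=F] refutes=True  ← countermodel

Result: NO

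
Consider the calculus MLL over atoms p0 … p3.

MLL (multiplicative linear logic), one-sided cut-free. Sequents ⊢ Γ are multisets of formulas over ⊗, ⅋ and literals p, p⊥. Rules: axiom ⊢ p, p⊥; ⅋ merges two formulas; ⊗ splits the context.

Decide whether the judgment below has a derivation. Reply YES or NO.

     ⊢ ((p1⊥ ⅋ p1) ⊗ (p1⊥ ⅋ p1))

Proof tree:
[⊗]  ⊢ ((p1⊥ ⅋ p1) ⊗ (p1⊥ ⅋ p1))
  [⅋]  ⊢ (p1⊥ ⅋ p1)
    [Ax]  ⊢ p1, p1⊥
  [⅋]  ⊢ (p1⊥ ⅋ p1)
    [Ax]  ⊢ p1, p1⊥

Result: YES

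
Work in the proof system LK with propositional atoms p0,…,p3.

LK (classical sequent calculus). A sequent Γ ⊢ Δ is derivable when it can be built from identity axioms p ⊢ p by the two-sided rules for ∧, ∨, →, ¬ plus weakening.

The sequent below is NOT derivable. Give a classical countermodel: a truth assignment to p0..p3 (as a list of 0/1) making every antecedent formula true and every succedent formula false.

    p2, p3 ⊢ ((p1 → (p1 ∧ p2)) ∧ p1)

Enumerate valuations to refute Γ ⊢ Δ:
  v=0000: Γ:[p2=F, p3=F] Δ:[((p1 → (p1 ∧ p2)) ∧ p1)=F] refutes=False
  v=0001: Γ:[p2=F, p3=T] Δ:[((p1 → (p1 ∧ p2)) ∧ p1)=F] refutes=False
  v=0010: Γ:[p2=T, p3=F] Δ:[((p1 → (p1 ∧ p2)) ∧ p1)=F] refutes=False
  v=0011: Γ:[p2=T, p3=T] Δ:[((p1 → (p1 ∧ p2)) ∧ p1)=F] refutes=True  ← countermodel

Result: [0, 0, 1, 1]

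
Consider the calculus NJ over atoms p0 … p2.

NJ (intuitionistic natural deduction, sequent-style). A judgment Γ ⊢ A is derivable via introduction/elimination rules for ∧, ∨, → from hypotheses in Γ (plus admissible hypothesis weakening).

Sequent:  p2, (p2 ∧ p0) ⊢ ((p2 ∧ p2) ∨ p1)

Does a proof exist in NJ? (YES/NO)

Proof tree:
[∨I₁] p2, (p2 ∧ p0) ⊢ ((p2 ∧ p2) ∨ p1)
  [Wk] p2, (p2 ∧ p0) ⊢ (p2 ∧ p2)
    [∧I] p2 ⊢ (p2 ∧ p2)
      [Ax] p2 ⊢ p2
      [Ax] p2 ⊢ p2

Result: YES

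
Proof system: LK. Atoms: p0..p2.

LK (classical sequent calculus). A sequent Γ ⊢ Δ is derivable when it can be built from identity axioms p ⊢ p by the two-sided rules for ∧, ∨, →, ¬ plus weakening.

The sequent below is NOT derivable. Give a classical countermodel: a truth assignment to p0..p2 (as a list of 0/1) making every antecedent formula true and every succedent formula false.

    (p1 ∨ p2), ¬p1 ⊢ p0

Truth-table refutation:
  v=000: Γ:[(p1 ∨ p2)=F, ¬p1=T] Δ:[p0=F] refutes=False
  v=001: Γ:[(p1 ∨ p2)=T, ¬p1=T] Δ:[p0=F] refutes=True  ← countermodel

Result: [0, 0, 1]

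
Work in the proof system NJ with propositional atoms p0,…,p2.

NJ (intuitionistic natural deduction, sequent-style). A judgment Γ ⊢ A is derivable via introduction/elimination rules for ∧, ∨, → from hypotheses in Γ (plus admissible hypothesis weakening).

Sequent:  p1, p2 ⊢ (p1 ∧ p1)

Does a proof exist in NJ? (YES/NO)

Derivation (root first):
[∧I] p1, p2 ⊢ (p1 ∧ p1)
  [Wk] p1, p2 ⊢ p1
    [Ax] p1 ⊢ p1
  [Ax] p1 ⊢ p1

Result: YES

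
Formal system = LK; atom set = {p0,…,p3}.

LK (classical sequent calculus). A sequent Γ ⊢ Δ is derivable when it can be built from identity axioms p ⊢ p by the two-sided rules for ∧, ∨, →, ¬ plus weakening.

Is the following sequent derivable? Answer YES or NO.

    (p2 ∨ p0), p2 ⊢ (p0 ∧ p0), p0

Search for a countermodel by truth-table:
  v=0000: Γ:[(p2 ∨ p0)=F, p2=F] Δ:[(p0 ∧ p0)=F, p0=F] refutes=False
  v=0001: Γ:[(p2 ∨ p0)=F, p2=F] Δ:[(p0 ∧ p0)=F, p0=F] refutes=False
  v=0010: Γ:[(p2 ∨ p0)=T, p2=T] Δ:[(p0 ∧ p0)=F, p0=F] refutes=True  ← countermodel

Result: NO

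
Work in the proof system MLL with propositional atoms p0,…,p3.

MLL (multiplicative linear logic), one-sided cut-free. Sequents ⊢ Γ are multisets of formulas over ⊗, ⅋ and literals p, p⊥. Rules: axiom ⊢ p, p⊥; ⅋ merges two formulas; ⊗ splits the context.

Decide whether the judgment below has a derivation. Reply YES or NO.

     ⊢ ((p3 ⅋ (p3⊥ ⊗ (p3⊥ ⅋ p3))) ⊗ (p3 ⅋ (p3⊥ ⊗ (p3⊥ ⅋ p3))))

Derivation trace:
[⊗]  ⊢ ((p3 ⅋ (p3⊥ ⊗ (p3⊥ ⅋ p3))) ⊗ (p3 ⅋ (p3⊥ ⊗ (p3⊥ ⅋ p3))))
  [⅋]  ⊢ (p3 ⅋ (p3⊥ ⊗ (p3⊥ ⅋ p3)))
    [⊗]  ⊢ p3, (p3⊥ ⊗ (p3⊥ ⅋ p3))
      [Ax]  ⊢ p3, p3⊥
      [⅋]  ⊢ (p3⊥ ⅋ p3)
        [Ax]  ⊢ p3, p3⊥
  [⅋]  ⊢ (p3 ⅋ (p3⊥ ⊗ (p3⊥ ⅋ p3)))
    [⊗]  ⊢ p3, (p3⊥ ⊗ (p3⊥ ⅋ p3))
      [Ax]  ⊢ p3, p3⊥
      [⅋]  ⊢ (p3⊥ ⅋ p3)
        [Ax]  ⊢ p3, p3⊥

Result: YES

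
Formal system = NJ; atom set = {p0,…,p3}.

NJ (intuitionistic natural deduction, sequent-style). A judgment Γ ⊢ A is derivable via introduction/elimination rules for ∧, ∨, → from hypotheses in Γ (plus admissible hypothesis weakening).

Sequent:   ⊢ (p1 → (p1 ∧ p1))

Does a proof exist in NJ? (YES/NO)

Derivation trace:
[→I]  ⊢ (p1 → (p1 ∧ p1))
  [∧I] p1 ⊢ (p1 ∧ p1)
    [Ax] p1 ⊢ p1
    [Ax] p1 ⊢ p1

Result: YES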